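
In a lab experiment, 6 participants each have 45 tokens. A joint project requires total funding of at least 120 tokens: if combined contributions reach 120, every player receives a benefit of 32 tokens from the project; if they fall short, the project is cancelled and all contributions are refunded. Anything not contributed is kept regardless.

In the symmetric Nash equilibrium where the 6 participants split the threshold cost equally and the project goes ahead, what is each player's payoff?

57 tokens

Equal share of the threshold: 120/6 = 20.
At this profile no one gains by cutting their contribution: any cut drops the total below 120, the project is cancelled, contributions are refunded, and the deviator ends with 45, which is less than 45 − 20 + 32 = 57. Contributing more than 20 just wastes the excess. So contributing exactly 20 is a best response.
Each player's payoff: 45 − 20 + 32 = 57.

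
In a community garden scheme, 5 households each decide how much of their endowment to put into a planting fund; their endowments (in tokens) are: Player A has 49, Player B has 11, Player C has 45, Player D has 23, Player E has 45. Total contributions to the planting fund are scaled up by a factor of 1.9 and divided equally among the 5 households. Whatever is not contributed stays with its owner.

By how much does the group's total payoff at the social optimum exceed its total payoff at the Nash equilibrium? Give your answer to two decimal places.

155.70 tokens

The private return per contributed unit is 1.9/5 = 0.3800 < 1 for every player regardless of endowment, so the Nash equilibrium is zero contribution and the group total is Σ E_j = 49 + 11 + 45 + 23 + 45 = 173.
Each contributed unit returns 1.900 to the group, so the social optimum is full contribution by everyone: group total = 1.900 × 173 = 328.70.
Efficiency loss = (1.900 − 1) × 173 = 155.70.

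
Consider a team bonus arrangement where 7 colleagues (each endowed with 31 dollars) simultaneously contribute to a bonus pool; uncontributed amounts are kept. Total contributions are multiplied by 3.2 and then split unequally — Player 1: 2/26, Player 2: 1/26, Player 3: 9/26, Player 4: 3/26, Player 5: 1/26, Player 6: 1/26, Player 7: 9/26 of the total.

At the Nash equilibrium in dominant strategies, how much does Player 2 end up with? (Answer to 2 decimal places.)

38.63 dollars

For player j, contributing a unit is worthwhile iff 3.2 × (j's share) ≥ 1, i.e. iff j's share is at least 0.3125.
Player 3 and Player 7 are above the threshold, contributing 31 each; the remaining 5 contribute 0. Total contributed: 62.
Player 2 keeps 31 and receives 3.2 × 62 × 1/26 = 7.63 from the bonus pool, for a payoff of 38.63.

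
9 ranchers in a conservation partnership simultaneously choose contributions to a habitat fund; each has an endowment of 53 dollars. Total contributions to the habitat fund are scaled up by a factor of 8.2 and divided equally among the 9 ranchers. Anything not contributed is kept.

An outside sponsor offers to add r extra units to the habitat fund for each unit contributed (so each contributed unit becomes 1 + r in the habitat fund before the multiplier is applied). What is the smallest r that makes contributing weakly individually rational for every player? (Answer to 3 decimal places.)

0.098

With matching at rate r, one contributed unit becomes (1 + r) in the habitat fund and returns 8.2 × (1 + r) / 9 to the contributor.
Setting this equal to 1: 1 + r = 9/8.2 = 1.0976.
So the minimum matching rate is r = 1.0976 − 1 = 0.098.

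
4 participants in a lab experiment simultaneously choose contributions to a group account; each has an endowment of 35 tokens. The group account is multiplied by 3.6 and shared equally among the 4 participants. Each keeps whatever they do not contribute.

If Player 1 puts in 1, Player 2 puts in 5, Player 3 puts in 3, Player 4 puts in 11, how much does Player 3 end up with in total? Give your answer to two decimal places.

50.00 tokens

Total contributed: 1 + 5 + 3 + 11 = 20.
Each receives 3.6 × 20 / 4 = 18.00 from the group account.
Player 3 keeps 35 − 3 = 32, so Player 3's payoff is 32 + 18.00 = 50.00.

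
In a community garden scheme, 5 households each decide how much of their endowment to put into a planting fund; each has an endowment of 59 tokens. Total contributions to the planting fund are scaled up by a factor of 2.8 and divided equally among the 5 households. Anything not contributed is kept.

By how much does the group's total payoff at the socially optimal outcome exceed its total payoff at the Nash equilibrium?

531.00 tokens

Each contributed unit returns 2.8/5 = 0.5600 to its contributor — below 1 — so contributing 0 is dominant for every player. At the Nash equilibrium everyone keeps their 59, and the group total is 5 × 59 = 295.
Each contributed unit returns 2.800 to the group as a whole (0.5600 to each of 5 players), which exceeds 1, so the social optimum is full contribution: group total = 2.800 × 295 = 826.00.
Efficiency loss = 826.00 − 295 = 531.00.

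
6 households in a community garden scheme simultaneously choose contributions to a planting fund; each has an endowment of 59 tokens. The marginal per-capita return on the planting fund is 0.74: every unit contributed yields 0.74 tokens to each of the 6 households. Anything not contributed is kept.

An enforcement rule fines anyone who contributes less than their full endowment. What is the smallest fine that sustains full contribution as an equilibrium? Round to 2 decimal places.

15.34 tokens

Given the others contribute fully, the best deviation is to contribute 0 (any partial contribution still incurs the fine and gives up units whose private return 0.74 is below 1).
Deviating from 59 to 0 saves 59 tokens but forfeits the deviator's share of the drop in the planting fund: 0.74 × 59 = 43.66.
So the deviation gain is 59 − 43.66 = 15.34, and the fine must be at least 15.34 tokens to wipe it out.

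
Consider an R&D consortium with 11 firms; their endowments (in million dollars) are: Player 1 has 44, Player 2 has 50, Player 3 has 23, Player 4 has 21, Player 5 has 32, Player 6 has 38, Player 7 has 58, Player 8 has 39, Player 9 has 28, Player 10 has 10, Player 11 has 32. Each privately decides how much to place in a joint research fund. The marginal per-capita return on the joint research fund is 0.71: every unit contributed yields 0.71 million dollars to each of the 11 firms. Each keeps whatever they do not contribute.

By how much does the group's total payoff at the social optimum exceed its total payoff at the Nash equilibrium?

The private return per contributed unit is 0.71 < 1 for everyone, so the Nash equilibrium is zero contribution and the group total is Σ E_j = 44 + 50 + 23 + 21 + 32 + 38 + 58 + 39 + 28 + 10 + 32 = 375.
Each contributed unit returns 7.810 to the group, so the social optimum is full contribution by everyone: group total = 7.810 × 375 = 2928.75.
Efficiency loss = (7.810 − 1) × 375 = 2553.75.

2553.75 million dollars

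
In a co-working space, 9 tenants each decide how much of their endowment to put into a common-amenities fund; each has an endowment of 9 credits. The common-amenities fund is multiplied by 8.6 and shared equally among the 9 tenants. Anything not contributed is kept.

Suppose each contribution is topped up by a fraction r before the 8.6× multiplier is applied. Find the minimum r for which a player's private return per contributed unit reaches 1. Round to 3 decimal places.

0.047

With matching at rate r, one contributed unit becomes (1 + r) in the common-amenities fund and returns 8.6 × (1 + r) / 9 to the contributor.
Setting this equal to 1: 1 + r = 9/8.6 = 1.0465.
So the minimum matching rate is r = 1.0465 − 1 = 0.047.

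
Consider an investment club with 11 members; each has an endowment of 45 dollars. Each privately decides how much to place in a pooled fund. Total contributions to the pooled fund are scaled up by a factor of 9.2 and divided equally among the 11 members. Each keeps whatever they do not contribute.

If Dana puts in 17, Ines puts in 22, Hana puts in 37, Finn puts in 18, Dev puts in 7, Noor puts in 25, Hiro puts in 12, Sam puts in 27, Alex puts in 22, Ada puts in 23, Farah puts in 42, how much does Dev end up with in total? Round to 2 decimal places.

Total contributed: 17 + 22 + 37 + 18 + 7 + 25 + 12 + 27 + 22 + 23 + 42 = 252.
Each receives 9.2 × 252 / 11 = 210.76 from the pooled fund.
Dev keeps 45 − 7 = 38, so Dev's payoff is 38 + 210.76 = 248.76.

248.76 dollars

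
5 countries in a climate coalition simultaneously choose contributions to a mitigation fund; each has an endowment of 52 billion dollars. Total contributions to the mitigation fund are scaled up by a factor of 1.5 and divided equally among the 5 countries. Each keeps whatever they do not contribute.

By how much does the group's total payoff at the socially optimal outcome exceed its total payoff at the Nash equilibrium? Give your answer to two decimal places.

130.00 billion dollars

Each contributed unit returns 1.5/5 = 0.3000 to its contributor — below 1 — so contributing 0 is dominant for every player. At the Nash equilibrium everyone keeps their 52, and the group total is 5 × 52 = 260.
Each contributed unit returns 1.500 to the group as a whole (0.3000 to each of 5 players), which exceeds 1, so the social optimum is full contribution: group total = 1.500 × 260 = 390.00.
Efficiency loss = 390.00 − 260 = 130.00.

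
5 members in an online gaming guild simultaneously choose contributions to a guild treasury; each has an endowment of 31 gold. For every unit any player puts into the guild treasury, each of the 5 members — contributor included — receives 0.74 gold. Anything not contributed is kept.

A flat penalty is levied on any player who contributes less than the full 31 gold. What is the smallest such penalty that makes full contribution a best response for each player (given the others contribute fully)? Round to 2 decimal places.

8.06 gold

Given the others contribute fully, the best deviation is to contribute 0 (any partial contribution still incurs the fine and gives up units whose private return 0.74 is below 1).
Deviating from 31 to 0 saves 31 gold but forfeits the deviator's share of the drop in the guild treasury: 0.74 × 31 = 22.94.
So the deviation gain is 31 − 22.94 = 8.06, and the fine must be at least 8.06 gold to wipe it out.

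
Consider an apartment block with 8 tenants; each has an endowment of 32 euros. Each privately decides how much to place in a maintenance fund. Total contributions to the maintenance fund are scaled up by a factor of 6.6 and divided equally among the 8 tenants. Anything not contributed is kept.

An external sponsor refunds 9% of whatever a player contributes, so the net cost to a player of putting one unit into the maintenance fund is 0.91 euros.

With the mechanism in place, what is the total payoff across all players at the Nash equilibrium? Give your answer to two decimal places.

256.00 euros

Even with the mechanism, each unit contributed returns only (6.6/8) / 0.91 = 0.9066 per unit of net cost, so contributing nothing is still dominant.
Everyone keeps their endowment and the group total is 8 × 32 = 256.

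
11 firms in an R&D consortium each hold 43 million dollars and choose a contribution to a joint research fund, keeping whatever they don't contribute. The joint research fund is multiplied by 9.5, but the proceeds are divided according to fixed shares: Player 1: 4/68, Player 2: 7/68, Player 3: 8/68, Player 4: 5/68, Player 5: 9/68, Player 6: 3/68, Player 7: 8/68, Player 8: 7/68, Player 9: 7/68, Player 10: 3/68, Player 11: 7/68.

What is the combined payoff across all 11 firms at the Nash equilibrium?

A player with share s gets back 9.5·s per unit contributed, so full contribution is dominant for anyone with s > 1/9.5 = 0.1053 and zero contribution is dominant for anyone below.
The shares above 0.1053 belong to Player 3, Player 5 and Player 7, contributing 43 each; the remaining 8 contribute 0. Total contributed: 129.
The joint research fund pays out 9.5 × 129 = 1225.50 in total (split across the unequal shares, but the aggregate is all that matters for the group sum).
The 8 free-riders keep 43 each, adding 344. Group total = 344 + 1225.50 = 1569.50.

1569.50 million dollars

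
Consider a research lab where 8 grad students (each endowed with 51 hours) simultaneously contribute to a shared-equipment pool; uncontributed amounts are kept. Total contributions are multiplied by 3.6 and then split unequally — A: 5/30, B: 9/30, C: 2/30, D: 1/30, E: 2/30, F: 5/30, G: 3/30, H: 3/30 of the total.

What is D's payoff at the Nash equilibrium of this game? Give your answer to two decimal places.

Player j's private return per contributed unit is 3.6 × (j's share). Contributing is weakly dominant for j when that share is at least 1/3.6 = 0.2778, and contributing 0 is dominant otherwise.
Only B (9/30) clears that bar, contributing 51; the remaining 7 contribute 0. Total contributed: 51.
D keeps 51 and receives 3.6 × 51 × 1/30 = 6.12 from the shared-equipment pool, for a payoff of 57.12.

57.12 hours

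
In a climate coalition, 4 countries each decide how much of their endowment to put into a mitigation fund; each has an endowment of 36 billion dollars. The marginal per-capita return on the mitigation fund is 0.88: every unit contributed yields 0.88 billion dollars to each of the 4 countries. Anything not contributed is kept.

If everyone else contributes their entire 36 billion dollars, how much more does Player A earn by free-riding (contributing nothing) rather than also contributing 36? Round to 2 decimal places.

Switching from a contribution of 36 to 0 lets Player A keep an extra 36 billion dollars, but lowers the mitigation fund by 36, which costs Player A their own share of that drop: 0.88 × 36 = 31.68.
Net gain = 36 − 31.68 = 4.32. The private return per contributed unit (0.88) is below 1, so free-riding is indeed the best response regardless of what the others do.

4.32 billion dollars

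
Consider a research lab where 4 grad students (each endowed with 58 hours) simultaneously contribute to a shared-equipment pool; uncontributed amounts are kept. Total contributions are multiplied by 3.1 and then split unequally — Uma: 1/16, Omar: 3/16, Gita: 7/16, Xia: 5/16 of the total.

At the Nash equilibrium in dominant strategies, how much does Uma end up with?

69.24 hours

Each unit j contributes comes back to j as 3.1 × (j's share), so j prefers to contribute only if that share exceeds 1/3.1 = 0.3226; otherwise keeping the unit dominates.
Only Gita (7/16) clears that bar, contributing 58; the remaining 3 contribute 0. Total contributed: 58.
Uma keeps 58 and receives 3.1 × 58 × 1/16 = 11.24 from the shared-equipment pool, for a payoff of 69.24.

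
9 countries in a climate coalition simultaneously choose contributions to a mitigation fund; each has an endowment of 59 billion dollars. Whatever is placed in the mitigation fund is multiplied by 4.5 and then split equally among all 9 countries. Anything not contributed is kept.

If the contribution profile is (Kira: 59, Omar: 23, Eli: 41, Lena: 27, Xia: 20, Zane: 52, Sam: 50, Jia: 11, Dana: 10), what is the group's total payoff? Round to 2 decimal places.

1556.50 billion dollars

Total contributed: 59 + 23 + 41 + 27 + 20 + 52 + 50 + 11 + 10 = 293; total kept: 9 × 59 − 293 = 238.
The mitigation fund pays out 4.5 × 293 = 1318.50 in aggregate.
Group total = 238 + 1318.50 = 1556.50.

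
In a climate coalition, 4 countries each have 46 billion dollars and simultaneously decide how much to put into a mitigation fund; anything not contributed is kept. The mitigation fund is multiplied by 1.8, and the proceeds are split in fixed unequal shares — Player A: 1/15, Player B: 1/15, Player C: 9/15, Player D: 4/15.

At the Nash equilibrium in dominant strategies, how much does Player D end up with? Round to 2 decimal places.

Each unit j contributes comes back to j as 1.8 × (j's share), so j prefers to contribute only if that share exceeds 1/1.8 = 0.5556; otherwise keeping the unit dominates.
Only Player C (9/15) clears that bar, contributing 46; the remaining 3 contribute 0. Total contributed: 46.
Player D keeps 46 and receives 1.8 × 46 × 4/15 = 22.08 from the mitigation fund, for a payoff of 68.08.

68.08 billion dollars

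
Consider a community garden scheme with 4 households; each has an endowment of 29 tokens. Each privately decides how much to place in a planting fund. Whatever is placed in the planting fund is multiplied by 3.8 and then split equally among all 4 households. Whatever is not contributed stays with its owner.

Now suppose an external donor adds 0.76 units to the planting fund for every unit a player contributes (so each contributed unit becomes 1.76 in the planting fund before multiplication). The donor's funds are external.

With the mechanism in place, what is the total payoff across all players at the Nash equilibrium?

The effective private return per unit is now 3.8 × 1.76 / 4 = 1.6720 > 1, so every player's dominant strategy flips to full contribution.
At the Nash equilibrium everyone contributes 29. Group total payoff = 3.8 × 1.76 × 116 = 775.81.

775.81 tokens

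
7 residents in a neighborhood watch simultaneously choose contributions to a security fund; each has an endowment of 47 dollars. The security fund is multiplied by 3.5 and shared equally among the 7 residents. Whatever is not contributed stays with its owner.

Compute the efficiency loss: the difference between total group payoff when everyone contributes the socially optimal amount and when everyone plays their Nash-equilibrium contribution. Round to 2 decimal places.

822.50 dollars

Each contributed unit returns 3.5/7 = 0.5000 to its contributor — below 1 — so contributing 0 is dominant for every player. At the Nash equilibrium everyone keeps their 47, and the group total is 7 × 47 = 329.
Each contributed unit returns 3.500 to the group as a whole (0.5000 to each of 7 players), which exceeds 1, so the social optimum is full contribution: group total = 3.500 × 329 = 1151.50.
Efficiency loss = 1151.50 − 329 = 822.50.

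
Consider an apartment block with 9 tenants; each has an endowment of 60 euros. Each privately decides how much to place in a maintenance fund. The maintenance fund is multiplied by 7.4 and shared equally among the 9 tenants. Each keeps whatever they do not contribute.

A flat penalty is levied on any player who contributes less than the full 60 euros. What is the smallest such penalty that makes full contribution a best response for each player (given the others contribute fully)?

10.67 euros

Given the others contribute fully, the best deviation is to contribute 0 (any partial contribution still incurs the fine and gives up units whose private return 0.8222 is below 1).
Deviating from 60 to 0 saves 60 euros but forfeits the deviator's share of the drop in the maintenance fund: 7.4/9 × 60 = 49.33.
So the deviation gain is 60 − 49.33 = 10.67, and the fine must be at least 10.67 euros to wipe it out.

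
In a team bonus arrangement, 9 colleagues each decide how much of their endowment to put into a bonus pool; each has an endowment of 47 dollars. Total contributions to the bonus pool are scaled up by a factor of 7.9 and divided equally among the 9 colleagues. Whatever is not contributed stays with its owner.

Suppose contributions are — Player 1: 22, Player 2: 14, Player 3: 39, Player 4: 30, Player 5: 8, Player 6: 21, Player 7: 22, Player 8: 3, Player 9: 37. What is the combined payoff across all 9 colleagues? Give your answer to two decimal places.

Total contributed: 22 + 14 + 39 + 30 + 8 + 21 + 22 + 3 + 37 = 196; total kept: 9 × 47 − 196 = 227.
The bonus pool pays out 7.9 × 196 = 1548.40 in aggregate.
Group total = 227 + 1548.40 = 1775.40.

1775.40 dollars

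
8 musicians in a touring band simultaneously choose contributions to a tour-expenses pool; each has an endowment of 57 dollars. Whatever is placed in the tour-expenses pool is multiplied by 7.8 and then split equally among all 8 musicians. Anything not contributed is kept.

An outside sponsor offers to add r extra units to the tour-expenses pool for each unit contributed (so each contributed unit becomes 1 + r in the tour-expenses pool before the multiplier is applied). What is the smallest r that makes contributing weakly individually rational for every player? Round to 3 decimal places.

With matching at rate r, one contributed unit becomes (1 + r) in the tour-expenses pool and returns 7.8 × (1 + r) / 8 to the contributor.
Setting this equal to 1: 1 + r = 8/7.8 = 1.0256.
So the minimum matching rate is r = 1.0256 − 1 = 0.026.

0.026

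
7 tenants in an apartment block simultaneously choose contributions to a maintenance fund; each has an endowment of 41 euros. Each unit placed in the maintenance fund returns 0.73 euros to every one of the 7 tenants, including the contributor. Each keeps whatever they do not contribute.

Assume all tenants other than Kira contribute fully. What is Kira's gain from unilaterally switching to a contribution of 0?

Switching from a contribution of 41 to 0 lets Kira keep an extra 41 euros, but lowers the maintenance fund by 41, which costs Kira their own share of that drop: 0.73 × 41 = 29.93.
Net gain = 41 − 29.93 = 11.07. The private return per contributed unit (0.73) is below 1, so free-riding is indeed the best response regardless of what the others do.

11.07 euros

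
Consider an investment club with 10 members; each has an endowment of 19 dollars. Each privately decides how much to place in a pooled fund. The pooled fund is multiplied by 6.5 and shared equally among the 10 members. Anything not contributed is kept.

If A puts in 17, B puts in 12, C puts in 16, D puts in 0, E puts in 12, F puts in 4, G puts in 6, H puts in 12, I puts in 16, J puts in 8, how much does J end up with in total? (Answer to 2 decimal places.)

77.95 dollars

Total contributed: 17 + 12 + 16 + 0 + 12 + 4 + 6 + 12 + 16 + 8 = 103.
Each receives 6.5 × 103 / 10 = 66.95 from the pooled fund.
J keeps 19 − 8 = 11, so J's payoff is 11 + 66.95 = 77.95.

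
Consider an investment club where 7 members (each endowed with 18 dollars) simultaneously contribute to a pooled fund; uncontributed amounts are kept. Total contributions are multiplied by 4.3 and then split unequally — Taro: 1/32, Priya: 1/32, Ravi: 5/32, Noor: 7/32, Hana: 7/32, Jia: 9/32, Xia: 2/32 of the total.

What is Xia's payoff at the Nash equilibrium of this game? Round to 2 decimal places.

Each unit j contributes comes back to j as 4.3 × (j's share), so j prefers to contribute only if that share exceeds 1/4.3 = 0.2326; otherwise keeping the unit dominates.
Only Jia (9/32) clears that bar, contributing 18; the remaining 6 contribute 0. Total contributed: 18.
Xia keeps 18 and receives 4.3 × 18 × 2/32 = 4.84 from the pooled fund, for a payoff of 22.84.

22.84 dollars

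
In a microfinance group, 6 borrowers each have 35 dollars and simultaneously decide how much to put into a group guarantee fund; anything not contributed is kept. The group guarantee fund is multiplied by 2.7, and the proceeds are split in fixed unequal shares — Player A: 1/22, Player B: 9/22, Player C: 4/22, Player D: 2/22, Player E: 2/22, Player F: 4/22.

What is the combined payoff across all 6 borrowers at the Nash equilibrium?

269.50 dollars

Each unit j contributes comes back to j as 2.7 × (j's share), so j prefers to contribute only if that share exceeds 1/2.7 = 0.3704; otherwise keeping the unit dominates.
Player B alone (share 9/22) is above the threshold, contributing 35; the remaining 5 contribute 0. Total contributed: 35.
The group guarantee fund pays out 2.7 × 35 = 94.50 in total (split across the unequal shares, but the aggregate is all that matters for the group sum).
The 5 free-riders keep 35 each, adding 175. Group total = 175 + 94.50 = 269.50.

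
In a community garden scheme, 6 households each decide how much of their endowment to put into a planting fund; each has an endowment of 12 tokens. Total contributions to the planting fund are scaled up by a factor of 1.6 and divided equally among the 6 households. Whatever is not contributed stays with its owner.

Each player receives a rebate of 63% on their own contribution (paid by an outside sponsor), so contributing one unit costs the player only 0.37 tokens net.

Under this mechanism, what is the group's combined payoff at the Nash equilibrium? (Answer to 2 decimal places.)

With the mechanism, a contributed unit returns (1.6/6) / 0.37 = 0.7207 per unit of net cost — still below 1 — so contributing 0 remains dominant for every player.
Everyone keeps their endowment and the group total is 6 × 12 = 72.

72.00 tokens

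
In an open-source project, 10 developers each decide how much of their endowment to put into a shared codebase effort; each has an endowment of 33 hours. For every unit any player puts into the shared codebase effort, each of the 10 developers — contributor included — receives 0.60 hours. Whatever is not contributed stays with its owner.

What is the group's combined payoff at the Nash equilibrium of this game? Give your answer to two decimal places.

330.00 hours

The private return per contributed unit is 0.60 < 1, so contributing 0 is dominant for every player. At the Nash equilibrium everyone keeps their 33, and the group total is 10 × 33 = 330.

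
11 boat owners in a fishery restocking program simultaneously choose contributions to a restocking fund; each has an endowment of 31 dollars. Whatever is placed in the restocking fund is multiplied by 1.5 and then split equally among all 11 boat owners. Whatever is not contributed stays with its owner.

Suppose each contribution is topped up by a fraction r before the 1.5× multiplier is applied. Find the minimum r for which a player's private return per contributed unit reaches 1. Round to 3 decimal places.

With matching at rate r, one contributed unit becomes (1 + r) in the restocking fund and returns 1.5 × (1 + r) / 11 to the contributor.
Setting this equal to 1: 1 + r = 11/1.5 = 7.3333.
So the minimum matching rate is r = 7.3333 − 1 = 6.333.

6.333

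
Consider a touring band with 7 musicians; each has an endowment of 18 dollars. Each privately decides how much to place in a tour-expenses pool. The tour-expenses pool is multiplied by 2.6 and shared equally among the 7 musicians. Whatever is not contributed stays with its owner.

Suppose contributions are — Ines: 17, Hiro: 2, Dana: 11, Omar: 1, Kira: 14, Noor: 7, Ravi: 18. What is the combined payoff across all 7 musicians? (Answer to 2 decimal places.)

238.00 dollars

Total contributed: 17 + 2 + 11 + 1 + 14 + 7 + 18 = 70; total kept: 7 × 18 − 70 = 56.
The tour-expenses pool pays out 2.6 × 70 = 182.00 in aggregate.
Group total = 56 + 182.00 = 238.00.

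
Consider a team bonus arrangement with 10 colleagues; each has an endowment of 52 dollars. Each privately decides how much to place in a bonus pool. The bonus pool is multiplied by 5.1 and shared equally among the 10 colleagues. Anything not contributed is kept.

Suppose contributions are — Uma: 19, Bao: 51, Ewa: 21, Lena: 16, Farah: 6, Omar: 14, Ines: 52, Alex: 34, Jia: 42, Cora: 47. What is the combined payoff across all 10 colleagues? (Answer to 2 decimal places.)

Total contributed: 19 + 51 + 21 + 16 + 6 + 14 + 52 + 34 + 42 + 47 = 302; total kept: 10 × 52 − 302 = 218.
The bonus pool pays out 5.1 × 302 = 1540.20 in aggregate.
Group total = 218 + 1540.20 = 1758.20.

1758.20 dollars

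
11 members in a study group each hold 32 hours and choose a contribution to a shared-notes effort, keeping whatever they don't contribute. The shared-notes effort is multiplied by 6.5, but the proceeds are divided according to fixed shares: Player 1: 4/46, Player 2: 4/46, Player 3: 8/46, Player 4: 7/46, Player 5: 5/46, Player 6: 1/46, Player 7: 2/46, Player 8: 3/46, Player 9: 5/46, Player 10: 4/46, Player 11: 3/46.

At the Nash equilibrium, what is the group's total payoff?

Each unit j contributes comes back to j as 6.5 × (j's share), so j prefers to contribute only if that share exceeds 1/6.5 = 0.1538; otherwise keeping the unit dominates.
Only Player 3 (8/46) clears that bar, contributing 32; the remaining 10 contribute 0. Total contributed: 32.
The shared-notes effort pays out 6.5 × 32 = 208.00 in total (split across the unequal shares, but the aggregate is all that matters for the group sum).
The 10 free-riders keep 32 each, adding 320. Group total = 320 + 208.00 = 528.00.

528.00 hours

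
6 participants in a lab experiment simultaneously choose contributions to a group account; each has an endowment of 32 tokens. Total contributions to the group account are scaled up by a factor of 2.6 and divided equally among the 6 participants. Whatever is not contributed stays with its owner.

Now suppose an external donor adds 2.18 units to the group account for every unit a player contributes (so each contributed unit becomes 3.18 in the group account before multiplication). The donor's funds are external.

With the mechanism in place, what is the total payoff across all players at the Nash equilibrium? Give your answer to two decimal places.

With the mechanism, a contributed unit returns 2.6 × 3.18 / 6 = 1.3780 per unit of net cost to the contributor — now above 1 — so contributing fully is weakly dominant for every player.
At the Nash equilibrium everyone contributes 32. Group total payoff = 2.6 × 3.18 × 192 = 1587.46.

1587.46 tokens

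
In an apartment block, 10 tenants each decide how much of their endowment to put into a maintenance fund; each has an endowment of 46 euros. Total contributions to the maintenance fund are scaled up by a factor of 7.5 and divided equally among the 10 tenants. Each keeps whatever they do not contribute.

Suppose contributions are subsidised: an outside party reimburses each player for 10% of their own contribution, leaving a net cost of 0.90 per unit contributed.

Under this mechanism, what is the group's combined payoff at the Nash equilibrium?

460.00 euros

Even with the mechanism, each unit contributed returns only (7.5/10) / 0.90 = 0.8333 per unit of net cost, so contributing nothing is still dominant.
Everyone keeps their endowment and the group total is 10 × 46 = 460.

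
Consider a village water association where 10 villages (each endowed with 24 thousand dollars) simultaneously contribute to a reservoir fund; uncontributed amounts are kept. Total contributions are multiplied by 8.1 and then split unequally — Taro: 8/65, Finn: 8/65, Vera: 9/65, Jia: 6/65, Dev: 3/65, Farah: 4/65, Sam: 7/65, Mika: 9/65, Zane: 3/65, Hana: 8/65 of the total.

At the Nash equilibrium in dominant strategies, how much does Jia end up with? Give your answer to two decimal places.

A player with share s gets back 8.1·s per unit contributed, so full contribution is dominant for anyone with s > 1/8.1 = 0.1235 and zero contribution is dominant for anyone below.
The shares above 0.1235 belong to Vera and Mika, contributing 24 each; the remaining 8 contribute 0. Total contributed: 48.
Jia keeps 24 and receives 8.1 × 48 × 6/65 = 35.89 from the reservoir fund, for a payoff of 59.89.

59.89 thousand dollars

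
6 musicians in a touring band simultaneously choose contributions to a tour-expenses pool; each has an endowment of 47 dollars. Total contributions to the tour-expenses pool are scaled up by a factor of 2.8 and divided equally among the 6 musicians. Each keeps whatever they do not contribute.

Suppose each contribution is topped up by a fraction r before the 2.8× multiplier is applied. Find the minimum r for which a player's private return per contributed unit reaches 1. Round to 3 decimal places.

With matching at rate r, one contributed unit becomes (1 + r) in the tour-expenses pool and returns 2.8 × (1 + r) / 6 to the contributor.
Setting this equal to 1: 1 + r = 6/2.8 = 2.1429.
So the minimum matching rate is r = 2.1429 − 1 = 1.143.

1.143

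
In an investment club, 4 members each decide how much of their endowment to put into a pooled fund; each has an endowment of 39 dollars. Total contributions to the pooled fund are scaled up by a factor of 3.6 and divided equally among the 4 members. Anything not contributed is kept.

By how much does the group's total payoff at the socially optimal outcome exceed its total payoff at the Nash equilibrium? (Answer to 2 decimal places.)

Each contributed unit returns 3.6/4 = 0.9000 to its contributor — below 1 — so contributing 0 is dominant for every player. At the Nash equilibrium everyone keeps their 39, and the group total is 4 × 39 = 156.
Each contributed unit returns 3.600 to the group as a whole (0.9000 to each of 4 players), which exceeds 1, so the social optimum is full contribution: group total = 3.600 × 156 = 561.60.
Efficiency loss = 561.60 − 156 = 405.60.

405.60 dollars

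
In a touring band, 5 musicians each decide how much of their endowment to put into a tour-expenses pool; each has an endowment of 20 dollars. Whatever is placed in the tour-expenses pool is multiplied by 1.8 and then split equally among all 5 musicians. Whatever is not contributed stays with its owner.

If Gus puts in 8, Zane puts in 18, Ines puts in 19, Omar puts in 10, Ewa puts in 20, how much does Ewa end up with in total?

Total contributed: 8 + 18 + 19 + 10 + 20 = 75.
Each receives 1.8 × 75 / 5 = 27.00 from the tour-expenses pool.
Ewa keeps 20 − 20 = 0, so Ewa's payoff is 0 + 27.00 = 27.00.

27.00 dollars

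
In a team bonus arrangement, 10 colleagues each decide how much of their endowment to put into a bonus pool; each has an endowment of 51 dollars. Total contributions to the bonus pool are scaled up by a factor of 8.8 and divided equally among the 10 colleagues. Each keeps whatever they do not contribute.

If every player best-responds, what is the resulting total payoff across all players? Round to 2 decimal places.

Each contributed unit returns 8.8/10 = 0.8800 to its contributor — below 1 — so contributing 0 is dominant for every player. At the Nash equilibrium everyone keeps their 51, and the group total is 10 × 51 = 510.

510.00 dollars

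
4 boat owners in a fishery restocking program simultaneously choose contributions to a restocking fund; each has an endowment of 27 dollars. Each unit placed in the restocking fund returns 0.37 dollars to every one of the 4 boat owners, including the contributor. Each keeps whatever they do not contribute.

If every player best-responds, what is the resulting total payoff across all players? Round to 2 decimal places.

The private return per contributed unit is 0.37 < 1, so contributing 0 is dominant for every player. At the Nash equilibrium everyone keeps their 27, and the group total is 4 × 27 = 108.

108.00 dollars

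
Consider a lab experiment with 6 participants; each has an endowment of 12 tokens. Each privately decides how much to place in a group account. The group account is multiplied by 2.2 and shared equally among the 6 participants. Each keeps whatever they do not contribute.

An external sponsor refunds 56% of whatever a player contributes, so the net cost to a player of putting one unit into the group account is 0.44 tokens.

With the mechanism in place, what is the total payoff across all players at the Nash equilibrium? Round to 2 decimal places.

Even with the mechanism, each unit contributed returns only (2.2/6) / 0.44 = 0.8333 per unit of net cost, so contributing nothing is still dominant.
Everyone keeps their endowment and the group total is 6 × 12 = 72.

72.00 tokens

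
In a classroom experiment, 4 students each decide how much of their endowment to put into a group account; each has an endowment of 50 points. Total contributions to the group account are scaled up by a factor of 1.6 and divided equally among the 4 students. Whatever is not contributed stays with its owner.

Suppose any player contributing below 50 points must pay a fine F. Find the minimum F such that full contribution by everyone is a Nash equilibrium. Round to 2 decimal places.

Given the others contribute fully, the best deviation is to contribute 0 (any partial contribution still incurs the fine and gives up units whose private return 0.4000 is below 1).
Deviating from 50 to 0 saves 50 points but forfeits the deviator's share of the drop in the group account: 1.6/4 × 50 = 20.00.
So the deviation gain is 50 − 20.00 = 30.00, and the fine must be at least 30.00 points to wipe it out.

30.00 points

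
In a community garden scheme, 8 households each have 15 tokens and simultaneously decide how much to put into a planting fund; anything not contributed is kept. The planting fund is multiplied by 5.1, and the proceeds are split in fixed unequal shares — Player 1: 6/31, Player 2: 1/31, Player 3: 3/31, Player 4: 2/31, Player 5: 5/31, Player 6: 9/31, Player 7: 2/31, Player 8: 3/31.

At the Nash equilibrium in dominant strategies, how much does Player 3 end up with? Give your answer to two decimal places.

22.40 tokens

Each unit j contributes comes back to j as 5.1 × (j's share), so j prefers to contribute only if that share exceeds 1/5.1 = 0.1961; otherwise keeping the unit dominates.
Only Player 6 (9/31) clears that bar, contributing 15; the remaining 7 contribute 0. Total contributed: 15.
Player 3 keeps 15 and receives 5.1 × 15 × 3/31 = 7.40 from the planting fund, for a payoff of 22.40.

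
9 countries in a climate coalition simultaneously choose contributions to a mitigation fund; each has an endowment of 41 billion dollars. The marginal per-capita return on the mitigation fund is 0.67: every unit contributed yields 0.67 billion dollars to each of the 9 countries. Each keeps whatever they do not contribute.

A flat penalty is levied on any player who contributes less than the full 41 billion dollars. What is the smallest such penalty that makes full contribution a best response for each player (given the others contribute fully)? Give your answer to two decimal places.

Given the others contribute fully, the best deviation is to contribute 0 (any partial contribution still incurs the fine and gives up units whose private return 0.67 is below 1).
Deviating from 41 to 0 saves 41 billion dollars but forfeits the deviator's share of the drop in the mitigation fund: 0.67 × 41 = 27.47.
So the deviation gain is 41 − 27.47 = 13.53, and the fine must be at least 13.53 billion dollars to wipe it out.

13.53 billion dollars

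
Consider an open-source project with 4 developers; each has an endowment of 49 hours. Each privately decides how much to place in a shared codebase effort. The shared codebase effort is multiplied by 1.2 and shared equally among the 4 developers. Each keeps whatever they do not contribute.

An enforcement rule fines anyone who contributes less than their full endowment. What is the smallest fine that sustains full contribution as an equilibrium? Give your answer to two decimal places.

34.30 hours

Given the others contribute fully, the best deviation is to contribute 0 (any partial contribution still incurs the fine and gives up units whose private return 0.3000 is below 1).
Deviating from 49 to 0 saves 49 hours but forfeits the deviator's share of the drop in the shared codebase effort: 1.2/4 × 49 = 14.70.
So the deviation gain is 49 − 14.70 = 34.30, and the fine must be at least 34.30 hours to wipe it out.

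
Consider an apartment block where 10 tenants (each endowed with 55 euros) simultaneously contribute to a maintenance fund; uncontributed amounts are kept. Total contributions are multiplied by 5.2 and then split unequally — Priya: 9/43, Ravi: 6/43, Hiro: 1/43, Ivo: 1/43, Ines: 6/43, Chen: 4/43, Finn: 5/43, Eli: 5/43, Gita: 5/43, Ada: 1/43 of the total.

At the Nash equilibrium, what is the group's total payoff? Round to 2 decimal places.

781.00 euros

A player with share s gets back 5.2·s per unit contributed, so full contribution is dominant for anyone with s > 1/5.2 = 0.1923 and zero contribution is dominant for anyone below.
Only Priya (9/43) clears that bar, contributing 55; the remaining 9 contribute 0. Total contributed: 55.
The maintenance fund pays out 5.2 × 55 = 286.00 in total (split across the unequal shares, but the aggregate is all that matters for the group sum).
The 9 free-riders keep 55 each, adding 495. Group total = 495 + 286.00 = 781.00.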